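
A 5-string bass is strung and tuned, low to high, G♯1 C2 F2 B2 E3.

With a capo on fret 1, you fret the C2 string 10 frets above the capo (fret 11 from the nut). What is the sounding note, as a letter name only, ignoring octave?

The capo raises the open C2 by 1 semitone to C♯2; fretting 10 more gives C2 + 1 + 10 = C2 + 11 semitones, landing on B.

B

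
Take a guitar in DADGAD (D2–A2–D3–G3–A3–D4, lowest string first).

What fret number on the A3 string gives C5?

15

C5 is 15 semitones above the open A3 (A–A#–B–C–…–A#–B–C), so it sits at fret 15.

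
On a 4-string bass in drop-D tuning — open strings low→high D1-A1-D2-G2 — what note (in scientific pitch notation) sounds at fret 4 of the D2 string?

Each fret is one semitone, so D2 + 4 = F#2.

F#2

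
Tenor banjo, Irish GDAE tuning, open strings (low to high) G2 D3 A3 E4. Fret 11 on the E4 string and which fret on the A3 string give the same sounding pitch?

18

Fret 11 on E4 is MIDI 64 + 11 = 75 (D#5). On the A3 string (open MIDI 57), that pitch is 75 − 57 = fret 18.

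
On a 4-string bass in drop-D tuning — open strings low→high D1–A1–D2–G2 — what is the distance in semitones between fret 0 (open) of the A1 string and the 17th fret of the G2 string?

27 semitones

A1 at fret 0 → A1 (MIDI 33); G2 at fret 17 → C4 (MIDI 60).
33 − 60 = -27, so the two pitches are 27 semitones apart, with C4 the higher.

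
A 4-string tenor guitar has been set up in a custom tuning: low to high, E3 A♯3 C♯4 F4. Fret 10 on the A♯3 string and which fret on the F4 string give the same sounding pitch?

3

A♯3 at fret 10 is A♯3 + 10 semitones = G♯4.
The open F4 string is 7 semitones above the open A♯3, so the same pitch on the F4 string lies at fret 10 − 7 = 3.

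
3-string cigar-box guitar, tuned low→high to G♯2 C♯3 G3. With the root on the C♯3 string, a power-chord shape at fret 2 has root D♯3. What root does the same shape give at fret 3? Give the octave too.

Moving from fret 2 to fret 3 shifts the root by 1 semitone.
D♯3 up 1 semitone is E3.

E3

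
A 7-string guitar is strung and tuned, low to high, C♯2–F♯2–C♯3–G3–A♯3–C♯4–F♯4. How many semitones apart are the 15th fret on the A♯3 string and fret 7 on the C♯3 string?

A♯3 at fret 15 → C♯5 (MIDI 73); C♯3 at fret 7 → G♯3 (MIDI 56).
73 − 56 = 17, so the two pitches are 17 semitones apart, with C♯5 the higher.

17 semitones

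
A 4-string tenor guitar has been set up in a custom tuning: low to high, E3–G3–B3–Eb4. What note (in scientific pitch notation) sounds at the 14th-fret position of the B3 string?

Each fret is one semitone, so B3 + 14 = Db5.
(Equivalently spelled C#5.)

Db5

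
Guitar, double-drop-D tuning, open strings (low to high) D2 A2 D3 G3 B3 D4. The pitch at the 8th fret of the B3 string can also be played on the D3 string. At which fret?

17

B3 at fret 8 is B3 + 8 semitones = G4.
The open D3 string is 9 semitones below the open B3, so the same pitch on the D3 string lies at fret 8 + 9 = 17.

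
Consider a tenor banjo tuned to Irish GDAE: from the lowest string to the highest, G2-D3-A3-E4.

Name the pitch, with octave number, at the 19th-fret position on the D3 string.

A4

The open D3 string plus 19 semitones: D–D#–E–F–…–G–G#–A.
The walk passes from B into C once, so the octave number goes from 3 to 4.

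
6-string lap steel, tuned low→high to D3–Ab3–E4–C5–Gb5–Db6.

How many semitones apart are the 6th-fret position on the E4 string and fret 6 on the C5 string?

E4 at fret 6 → Bb4 (MIDI 70); C5 at fret 6 → Gb5 (MIDI 78).
70 − 78 = -8, so the two pitches are 8 semitones apart, with Gb5 the higher.

8 semitones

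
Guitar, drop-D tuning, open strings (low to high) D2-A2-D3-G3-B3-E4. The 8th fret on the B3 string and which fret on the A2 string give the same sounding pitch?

22

Fret 8 on B3 is MIDI 59 + 8 = 67 (G4). On the A2 string (open MIDI 45), that pitch is 67 − 45 = fret 22.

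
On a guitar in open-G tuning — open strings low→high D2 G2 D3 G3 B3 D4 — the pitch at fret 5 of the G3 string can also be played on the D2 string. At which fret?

Fret 5 on G3 is MIDI 55 + 5 = 60 (C4). On the D2 string (open MIDI 38), that pitch is 60 − 38 = fret 22.

22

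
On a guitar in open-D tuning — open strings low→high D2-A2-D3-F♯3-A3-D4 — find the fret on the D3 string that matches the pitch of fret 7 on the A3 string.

A3 at fret 7 is A3 + 7 semitones = E4.
The open D3 string is 7 semitones below the open A3, so the same pitch on the D3 string lies at fret 7 + 7 = 14.

14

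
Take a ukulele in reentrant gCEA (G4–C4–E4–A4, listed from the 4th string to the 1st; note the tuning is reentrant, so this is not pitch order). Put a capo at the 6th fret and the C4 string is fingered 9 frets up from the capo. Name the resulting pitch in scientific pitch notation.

D#5

The capo raises the open C4 by 6 semitones to F#4; fretting 9 more gives C4 + 6 + 9 = C4 + 15 semitones = D#5.
(Also written Eb.)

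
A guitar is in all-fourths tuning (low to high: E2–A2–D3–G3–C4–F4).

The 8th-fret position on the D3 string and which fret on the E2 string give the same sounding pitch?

18

D3 at fret 8 is D3 + 8 semitones = A#3.
The open E2 string is 10 semitones below the open D3, so the same pitch on the E2 string lies at fret 8 + 10 = 18.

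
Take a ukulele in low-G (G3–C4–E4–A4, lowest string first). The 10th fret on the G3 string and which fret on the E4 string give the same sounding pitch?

G3 at fret 10 is G3 + 10 semitones = F4.
The open E4 string is 9 semitones above the open G3, so the same pitch on the E4 string lies at fret 10 − 9 = 1.

1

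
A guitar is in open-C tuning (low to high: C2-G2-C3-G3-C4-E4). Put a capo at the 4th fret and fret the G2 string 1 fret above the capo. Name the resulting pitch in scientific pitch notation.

The capo raises the open G2 by 4 semitones to B2; fretting 1 more gives G2 + 4 + 1 = G2 + 5 semitones = C3.

C3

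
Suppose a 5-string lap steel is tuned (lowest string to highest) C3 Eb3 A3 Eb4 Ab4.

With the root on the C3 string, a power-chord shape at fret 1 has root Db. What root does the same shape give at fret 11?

B

Moving from fret 1 to fret 11 shifts the root by 10 semitones.
Db up 10 semitones is B.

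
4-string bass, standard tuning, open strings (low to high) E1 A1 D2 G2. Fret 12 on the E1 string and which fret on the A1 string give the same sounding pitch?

E1 at fret 12 is E1 + 12 semitones = E2.
The open A1 string is 5 semitones above the open E1, so the same pitch on the A1 string lies at fret 12 − 5 = 7.

7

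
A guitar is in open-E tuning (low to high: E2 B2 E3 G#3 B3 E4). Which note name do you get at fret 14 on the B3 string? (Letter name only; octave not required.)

C#

B3 is MIDI 59. Adding 14 gives 73; 73 mod 12 = 1, i.e. C#.
(Equivalently spelled Db.)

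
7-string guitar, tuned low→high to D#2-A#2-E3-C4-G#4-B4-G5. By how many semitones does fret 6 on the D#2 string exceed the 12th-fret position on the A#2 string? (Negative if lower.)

D#2 at fret 6 → A2 (MIDI 45); A#2 at fret 12 → A#3 (MIDI 58).
45 − 58 = -13, so the two pitches are 13 semitones apart.

-13 semitones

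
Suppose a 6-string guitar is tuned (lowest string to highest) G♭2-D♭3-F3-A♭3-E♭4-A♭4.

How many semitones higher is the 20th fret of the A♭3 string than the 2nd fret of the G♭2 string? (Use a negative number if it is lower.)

A♭3 at fret 20 → E5 (MIDI 76); G♭2 at fret 2 → A♭2 (MIDI 44).
76 − 44 = 32, so the two pitches are 32 semitones apart.

32 semitones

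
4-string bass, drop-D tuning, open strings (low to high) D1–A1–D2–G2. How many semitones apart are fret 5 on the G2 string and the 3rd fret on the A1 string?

12 semitones

G2 at fret 5 → C3 (MIDI 48); A1 at fret 3 → C2 (MIDI 36).
48 − 36 = 12, so the two pitches are 12 semitones apart, with C3 the higher.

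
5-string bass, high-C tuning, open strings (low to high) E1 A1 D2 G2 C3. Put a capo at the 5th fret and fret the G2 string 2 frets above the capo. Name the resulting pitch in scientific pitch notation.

The capo raises the open G2 by 5 semitones to C3; fretting 2 more gives G2 + 5 + 2 = G2 + 7 semitones = D3.

D3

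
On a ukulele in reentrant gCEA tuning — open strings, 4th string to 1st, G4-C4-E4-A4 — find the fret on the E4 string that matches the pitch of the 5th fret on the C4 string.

1

Fret 5 on C4 is MIDI 60 + 5 = 65 (F4). On the E4 string (open MIDI 64), that pitch is 65 − 64 = fret 1.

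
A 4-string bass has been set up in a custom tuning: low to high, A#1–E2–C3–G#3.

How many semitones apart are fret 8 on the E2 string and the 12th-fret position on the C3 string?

E2 at fret 8 → C3 (MIDI 48); C3 at fret 12 → C4 (MIDI 60).
48 − 60 = -12, so the two pitches are 12 semitones apart, with C4 the higher.

12 semitones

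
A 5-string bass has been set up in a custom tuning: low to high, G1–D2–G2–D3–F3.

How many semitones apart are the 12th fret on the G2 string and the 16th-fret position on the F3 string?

14 semitones

G2 at fret 12 → G3 (MIDI 55); F3 at fret 16 → A4 (MIDI 69).
55 − 69 = -14, so the two pitches are 14 semitones apart, with A4 the higher.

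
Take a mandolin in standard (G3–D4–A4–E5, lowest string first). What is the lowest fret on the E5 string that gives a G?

From E5, count semitones up the chromatic scale until reaching G: E–F–F#–G — 3 steps.

3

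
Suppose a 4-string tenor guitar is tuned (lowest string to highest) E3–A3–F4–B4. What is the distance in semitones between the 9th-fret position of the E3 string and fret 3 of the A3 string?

E3 at fret 9 → Db4 (MIDI 61); A3 at fret 3 → C4 (MIDI 60).
61 − 60 = 1, so the two pitches are 1 semitone apart, with Db4 the higher.

1 semitone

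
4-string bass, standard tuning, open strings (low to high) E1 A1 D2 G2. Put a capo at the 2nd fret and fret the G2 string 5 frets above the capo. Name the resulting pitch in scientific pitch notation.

D3

The capo raises the open G2 by 2 semitones to A2; fretting 5 more gives G2 + 2 + 5 = G2 + 7 semitones = D3.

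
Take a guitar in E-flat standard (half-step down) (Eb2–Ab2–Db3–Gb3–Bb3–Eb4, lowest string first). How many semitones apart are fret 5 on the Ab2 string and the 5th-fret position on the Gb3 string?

Ab2 at fret 5 → Db3 (MIDI 49); Gb3 at fret 5 → B3 (MIDI 59).
49 − 59 = -10, so the two pitches are 10 semitones apart, with B3 the higher.

10 semitones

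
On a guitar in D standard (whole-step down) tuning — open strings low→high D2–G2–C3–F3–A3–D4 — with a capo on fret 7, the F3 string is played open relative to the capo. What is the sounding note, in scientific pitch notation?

The capo raises the open F3 by 7 semitones to C4; fretting 0 more gives F3 + 7 + 0 = F3 + 7 semitones = C4.

C4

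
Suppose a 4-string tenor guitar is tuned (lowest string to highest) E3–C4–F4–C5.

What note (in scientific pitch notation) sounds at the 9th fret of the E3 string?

C♯4

The open E3 string plus 9 semitones: E–F–F#–G–G#–A–A#–B–C–C#.
The walk passes from B into C once, so the octave number goes from 3 to 4.
(Equivalently spelled D♭4.)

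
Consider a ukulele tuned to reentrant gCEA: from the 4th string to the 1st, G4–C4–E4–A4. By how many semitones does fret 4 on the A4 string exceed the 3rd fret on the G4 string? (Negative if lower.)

3 semitones

A4 at fret 4 → C#5 (MIDI 73); G4 at fret 3 → A#4 (MIDI 70).
73 − 70 = 3, so the two pitches are 3 semitones apart.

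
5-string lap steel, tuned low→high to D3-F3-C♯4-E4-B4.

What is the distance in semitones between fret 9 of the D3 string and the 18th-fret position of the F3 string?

D3 at fret 9 → B3 (MIDI 59); F3 at fret 18 → B4 (MIDI 71).
59 − 71 = -12, so the two pitches are 12 semitones apart, with B4 the higher.

12 semitones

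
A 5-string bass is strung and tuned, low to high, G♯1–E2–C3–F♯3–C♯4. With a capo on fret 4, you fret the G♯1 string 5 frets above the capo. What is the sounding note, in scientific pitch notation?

The capo raises the open G♯1 by 4 semitones to C2; fretting 5 more gives G♯1 + 4 + 5 = G♯1 + 9 semitones = F2.

F2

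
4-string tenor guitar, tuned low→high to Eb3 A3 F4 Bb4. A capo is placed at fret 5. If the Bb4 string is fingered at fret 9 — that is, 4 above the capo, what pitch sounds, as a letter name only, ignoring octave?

G

The capo raises the open Bb4 by 5 semitones to Eb5; fretting 4 more gives Bb4 + 5 + 4 = Bb4 + 9 semitones, landing on G.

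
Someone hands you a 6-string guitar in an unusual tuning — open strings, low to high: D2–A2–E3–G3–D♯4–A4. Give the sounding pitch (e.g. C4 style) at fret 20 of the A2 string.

A2 is MIDI 45. Adding 20 gives 65, which is F4.

F4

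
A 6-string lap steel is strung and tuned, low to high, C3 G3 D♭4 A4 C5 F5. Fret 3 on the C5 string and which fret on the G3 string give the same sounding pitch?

20

C5 at fret 3 is C5 + 3 semitones = E♭5.
The open G3 string is 17 semitones below the open C5, so the same pitch on the G3 string lies at fret 3 + 17 = 20.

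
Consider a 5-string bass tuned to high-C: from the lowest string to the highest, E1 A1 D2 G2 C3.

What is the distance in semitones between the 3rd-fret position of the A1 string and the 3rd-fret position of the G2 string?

A1 at fret 3 → C2 (MIDI 36); G2 at fret 3 → A#2 (MIDI 46).
36 − 46 = -10, so the two pitches are 10 semitones apart, with A#2 the higher.

10 semitones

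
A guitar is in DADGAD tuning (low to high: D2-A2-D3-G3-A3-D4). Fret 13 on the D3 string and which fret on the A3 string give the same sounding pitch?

6

D3 at fret 13 is D3 + 13 semitones = D♯4.
The open A3 string is 7 semitones above the open D3, so the same pitch on the A3 string lies at fret 13 − 7 = 6.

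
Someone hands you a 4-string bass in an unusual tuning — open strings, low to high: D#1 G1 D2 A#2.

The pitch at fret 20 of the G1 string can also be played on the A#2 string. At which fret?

G1 at fret 20 is G1 + 20 semitones = D#3.
The open A#2 string is 15 semitones above the open G1, so the same pitch on the A#2 string lies at fret 20 − 15 = 5.

5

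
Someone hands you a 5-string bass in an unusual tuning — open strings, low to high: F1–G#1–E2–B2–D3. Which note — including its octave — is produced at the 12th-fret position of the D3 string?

D4

D3 is MIDI 50. Adding 12 gives 62, which is D4.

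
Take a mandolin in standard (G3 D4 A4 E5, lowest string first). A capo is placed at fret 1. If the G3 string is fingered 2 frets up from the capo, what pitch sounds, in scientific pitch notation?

The capo raises the open G3 by 1 semitone to G#3; fretting 2 more gives G3 + 1 + 2 = G3 + 3 semitones = A#3.
(Also written Bb.)

A#3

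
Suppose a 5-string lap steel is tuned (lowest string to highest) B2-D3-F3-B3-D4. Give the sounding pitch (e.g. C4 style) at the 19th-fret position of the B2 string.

Gb4

B2 is MIDI 47. Adding 19 gives 66, which is Gb4.
(Equivalently spelled F#4.)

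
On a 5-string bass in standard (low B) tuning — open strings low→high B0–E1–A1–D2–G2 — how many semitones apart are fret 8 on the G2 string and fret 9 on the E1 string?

14 semitones

G2 at fret 8 → D♯3 (MIDI 51); E1 at fret 9 → C♯2 (MIDI 37).
51 − 37 = 14, so the two pitches are 14 semitones apart, with D♯3 the higher.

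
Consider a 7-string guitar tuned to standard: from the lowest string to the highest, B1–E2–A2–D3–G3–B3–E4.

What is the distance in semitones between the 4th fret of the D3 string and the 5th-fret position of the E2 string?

D3 at fret 4 → F#3 (MIDI 54); E2 at fret 5 → A2 (MIDI 45).
54 − 45 = 9, so the two pitches are 9 semitones apart, with F#3 the higher.

9 semitones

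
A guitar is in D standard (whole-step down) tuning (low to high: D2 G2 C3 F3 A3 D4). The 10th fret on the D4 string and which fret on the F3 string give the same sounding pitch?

19

D4 at fret 10 is D4 + 10 semitones = C5.
The open F3 string is 9 semitones below the open D4, so the same pitch on the F3 string lies at fret 10 + 9 = 19.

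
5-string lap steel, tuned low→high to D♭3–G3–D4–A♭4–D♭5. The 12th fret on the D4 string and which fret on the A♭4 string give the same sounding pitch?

D4 at fret 12 is D4 + 12 semitones = D5.
The open A♭4 string is 6 semitones above the open D4, so the same pitch on the A♭4 string lies at fret 12 − 6 = 6.

6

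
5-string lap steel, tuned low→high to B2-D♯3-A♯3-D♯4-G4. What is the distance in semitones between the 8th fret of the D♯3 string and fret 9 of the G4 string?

D♯3 at fret 8 → B3 (MIDI 59); G4 at fret 9 → E5 (MIDI 76).
59 − 76 = -17, so the two pitches are 17 semitones apart, with E5 the higher.

17 semitones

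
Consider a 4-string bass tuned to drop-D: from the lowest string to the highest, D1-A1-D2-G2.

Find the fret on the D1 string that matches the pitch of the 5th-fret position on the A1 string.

12

A1 at fret 5 is A1 + 5 semitones = D2.
The open D1 string is 7 semitones below the open A1, so the same pitch on the D1 string lies at fret 5 + 7 = 12.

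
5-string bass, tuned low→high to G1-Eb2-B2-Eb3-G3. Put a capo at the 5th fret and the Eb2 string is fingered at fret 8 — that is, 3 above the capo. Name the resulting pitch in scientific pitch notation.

B2

The capo raises the open Eb2 by 5 semitones to Ab2; fretting 3 more gives Eb2 + 5 + 3 = Eb2 + 8 semitones = B2.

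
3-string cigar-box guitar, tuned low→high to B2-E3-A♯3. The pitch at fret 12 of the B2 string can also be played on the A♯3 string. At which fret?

Fret 12 on B2 is MIDI 47 + 12 = 59 (B3). On the A♯3 string (open MIDI 58), that pitch is 59 − 58 = fret 1.

1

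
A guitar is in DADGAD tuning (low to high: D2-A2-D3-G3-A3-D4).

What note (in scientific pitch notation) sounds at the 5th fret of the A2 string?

Each fret is one semitone, so A2 + 5 = D3.

D3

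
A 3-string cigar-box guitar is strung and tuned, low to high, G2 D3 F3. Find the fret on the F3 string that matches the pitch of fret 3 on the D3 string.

0

D3 at fret 3 is D3 + 3 semitones = F3.
The open F3 string is 3 semitones above the open D3, so the same pitch on the F3 string lies at fret 3 − 3 = 0.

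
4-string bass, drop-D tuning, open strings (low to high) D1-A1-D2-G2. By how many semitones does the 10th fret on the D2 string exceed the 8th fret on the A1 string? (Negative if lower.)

7 semitones

D2 at fret 10 → C3 (MIDI 48); A1 at fret 8 → F2 (MIDI 41).
48 − 41 = 7, so the two pitches are 7 semitones apart.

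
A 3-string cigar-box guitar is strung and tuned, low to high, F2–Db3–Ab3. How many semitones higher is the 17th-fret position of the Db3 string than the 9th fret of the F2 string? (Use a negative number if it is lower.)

Db3 at fret 17 → Gb4 (MIDI 66); F2 at fret 9 → D3 (MIDI 50).
66 − 50 = 16, so the two pitches are 16 semitones apart.

16 semitones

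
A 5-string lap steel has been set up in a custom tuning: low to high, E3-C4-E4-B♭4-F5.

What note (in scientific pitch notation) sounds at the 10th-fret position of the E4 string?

Each fret is one semitone, so E4 + 10 = D5.

D5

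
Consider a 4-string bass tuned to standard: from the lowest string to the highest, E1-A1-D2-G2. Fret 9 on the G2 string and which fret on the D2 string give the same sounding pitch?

14

Fret 9 on G2 is MIDI 43 + 9 = 52 (E3). On the D2 string (open MIDI 38), that pitch is 52 − 38 = fret 14.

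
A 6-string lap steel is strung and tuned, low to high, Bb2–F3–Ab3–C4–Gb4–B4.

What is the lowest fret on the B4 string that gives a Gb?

From B4, count semitones up the chromatic scale until reaching Gb: B–C–Db–D–Eb–E–F–Gb — 7 steps.

7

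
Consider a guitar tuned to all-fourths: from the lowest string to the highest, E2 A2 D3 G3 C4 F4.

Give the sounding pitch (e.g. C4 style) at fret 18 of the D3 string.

G#4

Each fret is one semitone, so D3 + 18 = G#4.
(Equivalently spelled Ab4.)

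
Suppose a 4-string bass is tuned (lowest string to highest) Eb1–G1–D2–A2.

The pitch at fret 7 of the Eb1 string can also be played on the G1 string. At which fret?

3

Fret 7 on Eb1 is MIDI 27 + 7 = 34 (Bb1). On the G1 string (open MIDI 31), that pitch is 34 − 31 = fret 3.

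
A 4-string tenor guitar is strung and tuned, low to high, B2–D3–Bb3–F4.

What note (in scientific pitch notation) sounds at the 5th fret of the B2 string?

B2 is MIDI 47. Adding 5 gives 52, which is E3.

E3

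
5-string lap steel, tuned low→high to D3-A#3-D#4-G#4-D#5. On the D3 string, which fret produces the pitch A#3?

A#3 is 8 semitones above the open D3 (D–D#–E–F–F#–G–G#–A–A#), so it sits at fret 8.

8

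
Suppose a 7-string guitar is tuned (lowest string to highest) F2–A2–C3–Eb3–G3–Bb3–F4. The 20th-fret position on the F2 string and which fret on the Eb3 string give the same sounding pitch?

Fret 20 on F2 is MIDI 41 + 20 = 61 (Db4). On the Eb3 string (open MIDI 51), that pitch is 61 − 51 = fret 10.

10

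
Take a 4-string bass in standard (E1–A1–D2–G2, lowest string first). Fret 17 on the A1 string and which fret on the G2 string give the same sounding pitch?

7

A1 at fret 17 is A1 + 17 semitones = D3.
The open G2 string is 10 semitones above the open A1, so the same pitch on the G2 string lies at fret 17 − 10 = 7.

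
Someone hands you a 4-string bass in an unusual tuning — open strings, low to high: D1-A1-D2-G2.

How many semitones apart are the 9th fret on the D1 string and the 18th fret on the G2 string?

26 semitones

D1 at fret 9 → B1 (MIDI 35); G2 at fret 18 → C#4 (MIDI 61).
35 − 61 = -26, so the two pitches are 26 semitones apart, with C#4 the higher.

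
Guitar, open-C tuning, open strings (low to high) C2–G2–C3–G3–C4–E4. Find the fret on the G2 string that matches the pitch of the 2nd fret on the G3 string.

14

G3 at fret 2 is G3 + 2 semitones = A3.
The open G2 string is 12 semitones below the open G3, so the same pitch on the G2 string lies at fret 2 + 12 = 14.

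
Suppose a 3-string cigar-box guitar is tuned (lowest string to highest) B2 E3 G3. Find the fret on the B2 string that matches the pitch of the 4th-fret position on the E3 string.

E3 at fret 4 is E3 + 4 semitones = G♯3.
The open B2 string is 5 semitones below the open E3, so the same pitch on the B2 string lies at fret 4 + 5 = 9.

9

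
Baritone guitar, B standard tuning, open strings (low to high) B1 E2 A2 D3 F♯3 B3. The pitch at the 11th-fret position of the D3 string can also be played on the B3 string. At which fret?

Fret 11 on D3 is MIDI 50 + 11 = 61 (C♯4). On the B3 string (open MIDI 59), that pitch is 61 − 59 = fret 2.

2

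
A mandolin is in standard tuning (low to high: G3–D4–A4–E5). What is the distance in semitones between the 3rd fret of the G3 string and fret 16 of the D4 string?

G3 at fret 3 → A#3 (MIDI 58); D4 at fret 16 → F#5 (MIDI 78).
58 − 78 = -20, so the two pitches are 20 semitones apart, with F#5 the higher.

20 semitones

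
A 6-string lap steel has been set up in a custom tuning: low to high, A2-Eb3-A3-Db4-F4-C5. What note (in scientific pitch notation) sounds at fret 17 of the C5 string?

C5 is MIDI 72. Adding 17 gives 89, which is F6.

F6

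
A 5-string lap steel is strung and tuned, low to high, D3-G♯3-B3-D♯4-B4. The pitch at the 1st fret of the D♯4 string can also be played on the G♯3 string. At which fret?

8

D♯4 at fret 1 is D♯4 + 1 semitone = E4.
The open G♯3 string is 7 semitones below the open D♯4, so the same pitch on the G♯3 string lies at fret 1 + 7 = 8.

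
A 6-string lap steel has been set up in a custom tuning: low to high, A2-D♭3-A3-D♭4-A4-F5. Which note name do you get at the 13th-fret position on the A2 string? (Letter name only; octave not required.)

Each fret is one semitone, so A2 + 13 = B♭.

B♭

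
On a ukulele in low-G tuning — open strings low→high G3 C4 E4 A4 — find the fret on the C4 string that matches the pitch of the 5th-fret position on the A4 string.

Fret 5 on A4 is MIDI 69 + 5 = 74 (D5). On the C4 string (open MIDI 60), that pitch is 74 − 60 = fret 14.

14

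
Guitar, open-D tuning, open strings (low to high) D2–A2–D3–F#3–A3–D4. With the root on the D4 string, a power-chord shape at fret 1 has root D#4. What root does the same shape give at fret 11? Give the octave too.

C#5

Moving from fret 1 to fret 11 shifts the root by 10 semitones.
D#4 up 10 semitones is C#5.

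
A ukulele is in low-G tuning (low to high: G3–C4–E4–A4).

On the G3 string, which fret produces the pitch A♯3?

A♯3 is 3 semitones above the open G3 (G–G#–A–A#), so it sits at fret 3.

3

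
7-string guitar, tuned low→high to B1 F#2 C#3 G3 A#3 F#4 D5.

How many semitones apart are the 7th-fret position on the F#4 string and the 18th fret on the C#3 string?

6 semitones

F#4 at fret 7 → C#5 (MIDI 73); C#3 at fret 18 → G4 (MIDI 67).
73 − 67 = 6, so the two pitches are 6 semitones apart, with C#5 the higher.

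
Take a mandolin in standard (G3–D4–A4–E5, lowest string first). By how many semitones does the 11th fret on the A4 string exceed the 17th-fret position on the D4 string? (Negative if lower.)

1 semitone

A4 at fret 11 → G#5 (MIDI 80); D4 at fret 17 → G5 (MIDI 79).
80 − 79 = 1, so the two pitches are 1 semitone apart.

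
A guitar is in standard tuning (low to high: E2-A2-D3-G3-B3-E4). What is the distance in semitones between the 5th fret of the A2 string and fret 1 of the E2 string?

9 semitones

A2 at fret 5 → D3 (MIDI 50); E2 at fret 1 → F2 (MIDI 41).
50 − 41 = 9, so the two pitches are 9 semitones apart, with D3 the higher.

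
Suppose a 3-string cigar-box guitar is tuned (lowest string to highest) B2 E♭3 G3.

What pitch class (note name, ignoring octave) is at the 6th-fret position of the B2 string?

B2 is MIDI 47. Adding 6 gives 53; 53 mod 12 = 5, i.e. F.

F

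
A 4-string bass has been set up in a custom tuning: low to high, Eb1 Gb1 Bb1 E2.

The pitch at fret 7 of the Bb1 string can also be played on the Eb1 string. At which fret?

14

Bb1 at fret 7 is Bb1 + 7 semitones = F2.
The open Eb1 string is 7 semitones below the open Bb1, so the same pitch on the Eb1 string lies at fret 7 + 7 = 14.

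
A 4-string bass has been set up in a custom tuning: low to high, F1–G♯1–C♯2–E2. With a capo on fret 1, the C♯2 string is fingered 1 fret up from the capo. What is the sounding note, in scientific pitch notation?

The capo raises the open C♯2 by 1 semitone to D2; fretting 1 more gives C♯2 + 1 + 1 = C♯2 + 2 semitones = D♯2.
(Also written E♭.)

D♯2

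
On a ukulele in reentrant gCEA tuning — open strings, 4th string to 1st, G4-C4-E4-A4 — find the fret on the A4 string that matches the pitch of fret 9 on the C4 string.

0

Fret 9 on C4 is MIDI 60 + 9 = 69 (A4). On the A4 string (open MIDI 69), that pitch is 69 − 69 = fret 0.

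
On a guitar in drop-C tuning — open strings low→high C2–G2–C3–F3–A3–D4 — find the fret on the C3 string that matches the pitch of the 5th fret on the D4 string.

19

Fret 5 on D4 is MIDI 62 + 5 = 67 (G4). On the C3 string (open MIDI 48), that pitch is 67 − 48 = fret 19.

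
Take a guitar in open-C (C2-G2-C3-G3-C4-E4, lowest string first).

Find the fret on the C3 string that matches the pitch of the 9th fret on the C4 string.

21

C4 at fret 9 is C4 + 9 semitones = A4.
The open C3 string is 12 semitones below the open C4, so the same pitch on the C3 string lies at fret 9 + 12 = 21.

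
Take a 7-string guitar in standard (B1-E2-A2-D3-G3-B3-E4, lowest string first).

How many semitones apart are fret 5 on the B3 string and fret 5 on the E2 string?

B3 at fret 5 → E4 (MIDI 64); E2 at fret 5 → A2 (MIDI 45).
64 − 45 = 19, so the two pitches are 19 semitones apart, with E4 the higher.

19 semitones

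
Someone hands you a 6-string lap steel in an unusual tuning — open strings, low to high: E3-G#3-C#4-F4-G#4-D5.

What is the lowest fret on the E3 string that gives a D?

10

From E3, count semitones up the chromatic scale until reaching D: E–F–F#–G–…–C–C#–D — 10 steps.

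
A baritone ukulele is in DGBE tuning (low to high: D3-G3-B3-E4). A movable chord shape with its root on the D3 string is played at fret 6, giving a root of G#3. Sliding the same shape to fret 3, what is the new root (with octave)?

Moving from fret 6 to fret 3 shifts the root by -3 semitones.
G#3 down 3 semitones is F3.

F3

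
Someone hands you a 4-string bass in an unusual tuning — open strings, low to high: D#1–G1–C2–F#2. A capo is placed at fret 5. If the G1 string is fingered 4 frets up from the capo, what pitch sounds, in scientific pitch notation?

The capo raises the open G1 by 5 semitones to C2; fretting 4 more gives G1 + 5 + 4 = G1 + 9 semitones = E2.

E2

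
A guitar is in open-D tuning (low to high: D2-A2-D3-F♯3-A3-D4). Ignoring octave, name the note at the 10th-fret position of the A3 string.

G

The open A3 string plus 10 semitones: A–A#–B–C–…–F–F#–G.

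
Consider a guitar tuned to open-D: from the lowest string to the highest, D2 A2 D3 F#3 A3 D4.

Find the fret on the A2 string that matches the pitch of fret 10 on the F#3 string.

F#3 at fret 10 is F#3 + 10 semitones = E4.
The open A2 string is 9 semitones below the open F#3, so the same pitch on the A2 string lies at fret 10 + 9 = 19.

19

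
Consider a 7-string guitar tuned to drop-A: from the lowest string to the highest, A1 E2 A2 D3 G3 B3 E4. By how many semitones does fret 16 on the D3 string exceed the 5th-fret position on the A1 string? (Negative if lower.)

28 semitones

D3 at fret 16 → F#4 (MIDI 66); A1 at fret 5 → D2 (MIDI 38).
66 − 38 = 28, so the two pitches are 28 semitones apart.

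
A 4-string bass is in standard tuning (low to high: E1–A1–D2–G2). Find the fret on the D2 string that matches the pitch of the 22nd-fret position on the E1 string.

E1 at fret 22 is E1 + 22 semitones = D3.
The open D2 string is 10 semitones above the open E1, so the same pitch on the D2 string lies at fret 22 − 10 = 12.

12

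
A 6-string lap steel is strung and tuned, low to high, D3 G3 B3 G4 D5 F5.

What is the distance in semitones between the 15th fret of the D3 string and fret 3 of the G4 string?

D3 at fret 15 → F4 (MIDI 65); G4 at fret 3 → B♭4 (MIDI 70).
65 − 70 = -5, so the two pitches are 5 semitones apart, with B♭4 the higher.

5 semitones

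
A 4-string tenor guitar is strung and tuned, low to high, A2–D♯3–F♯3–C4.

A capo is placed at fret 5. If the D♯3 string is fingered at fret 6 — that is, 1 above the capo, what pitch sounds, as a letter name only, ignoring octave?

A

The capo raises the open D♯3 by 5 semitones to G♯3; fretting 1 more gives D♯3 + 5 + 1 = D♯3 + 6 semitones, landing on A.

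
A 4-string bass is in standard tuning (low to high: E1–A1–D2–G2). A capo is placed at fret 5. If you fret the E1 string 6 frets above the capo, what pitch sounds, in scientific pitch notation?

The capo raises the open E1 by 5 semitones to A1; fretting 6 more gives E1 + 5 + 6 = E1 + 11 semitones = D#2.
(Also written Eb.)

D#2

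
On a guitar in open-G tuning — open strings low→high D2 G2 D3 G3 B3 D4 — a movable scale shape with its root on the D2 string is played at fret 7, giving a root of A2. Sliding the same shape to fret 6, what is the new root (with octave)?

G#2

Moving from fret 7 to fret 6 shifts the root by -1 semitone.
A2 down 1 semitone is G#2.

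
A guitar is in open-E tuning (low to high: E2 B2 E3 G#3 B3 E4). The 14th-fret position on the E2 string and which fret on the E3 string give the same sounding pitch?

E2 at fret 14 is E2 + 14 semitones = F#3.
The open E3 string is 12 semitones above the open E2, so the same pitch on the E3 string lies at fret 14 − 12 = 2.

2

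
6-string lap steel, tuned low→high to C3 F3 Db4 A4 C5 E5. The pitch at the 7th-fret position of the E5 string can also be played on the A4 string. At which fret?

E5 at fret 7 is E5 + 7 semitones = B5.
The open A4 string is 7 semitones below the open E5, so the same pitch on the A4 string lies at fret 7 + 7 = 14.

14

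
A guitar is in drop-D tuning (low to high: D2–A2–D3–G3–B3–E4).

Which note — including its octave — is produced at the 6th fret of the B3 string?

The open B3 string plus 6 semitones: B–C–C#–D–D#–E–F.
The walk passes from B into C once, so the octave number goes from 3 to 4.

F4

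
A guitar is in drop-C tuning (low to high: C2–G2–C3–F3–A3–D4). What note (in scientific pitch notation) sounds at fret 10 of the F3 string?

D#4

Each fret is one semitone, so F3 + 10 = D#4.
(Equivalently spelled Eb4.)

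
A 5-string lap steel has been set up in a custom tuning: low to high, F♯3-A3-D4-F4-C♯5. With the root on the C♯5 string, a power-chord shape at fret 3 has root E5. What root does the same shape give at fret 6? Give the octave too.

Moving from fret 3 to fret 6 shifts the root by 3 semitones.
E5 up 3 semitones is G5.

G5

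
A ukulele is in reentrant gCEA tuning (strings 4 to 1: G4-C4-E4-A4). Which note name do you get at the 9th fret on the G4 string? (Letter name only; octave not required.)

E

G4 is MIDI 67. Adding 9 gives 76; 76 mod 12 = 4, i.e. E.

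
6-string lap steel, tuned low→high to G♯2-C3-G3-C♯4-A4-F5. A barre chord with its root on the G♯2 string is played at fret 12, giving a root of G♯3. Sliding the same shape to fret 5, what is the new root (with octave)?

Moving from fret 12 to fret 5 shifts the root by -7 semitones.
G♯3 down 7 semitones is C♯3.

C♯3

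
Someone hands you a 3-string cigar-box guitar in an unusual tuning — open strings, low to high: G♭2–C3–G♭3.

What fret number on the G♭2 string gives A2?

3

A2 is 3 semitones above the open G♭2 (Gb–G–Ab–A), so it sits at fret 3.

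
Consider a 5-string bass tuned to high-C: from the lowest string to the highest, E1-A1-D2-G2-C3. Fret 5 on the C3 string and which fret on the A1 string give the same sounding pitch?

Fret 5 on C3 is MIDI 48 + 5 = 53 (F3). On the A1 string (open MIDI 33), that pitch is 53 − 33 = fret 20.

20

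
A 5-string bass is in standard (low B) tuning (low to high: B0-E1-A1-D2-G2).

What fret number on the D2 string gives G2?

5

G2 is 5 semitones above the open D2 (D–D#–E–F–F#–G), so it sits at fret 5.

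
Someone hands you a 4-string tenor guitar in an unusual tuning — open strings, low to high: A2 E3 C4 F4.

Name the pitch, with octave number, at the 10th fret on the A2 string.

Each fret is one semitone, so A2 + 10 = G3.

G3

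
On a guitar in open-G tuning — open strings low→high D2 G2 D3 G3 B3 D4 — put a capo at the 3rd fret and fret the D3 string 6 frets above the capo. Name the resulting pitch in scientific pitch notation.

The capo raises the open D3 by 3 semitones to F3; fretting 6 more gives D3 + 3 + 6 = D3 + 9 semitones = B3.

B3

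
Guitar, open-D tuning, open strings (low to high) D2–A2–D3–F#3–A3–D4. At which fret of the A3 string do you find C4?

C4 is 3 semitones above the open A3 (A–A#–B–C), so it sits at fret 3.

3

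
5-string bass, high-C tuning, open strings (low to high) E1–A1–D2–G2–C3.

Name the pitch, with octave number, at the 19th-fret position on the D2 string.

A3

Each fret is one semitone, so D2 + 19 = A3.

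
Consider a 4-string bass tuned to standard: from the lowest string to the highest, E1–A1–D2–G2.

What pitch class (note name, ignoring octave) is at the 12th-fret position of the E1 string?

E

E1 is MIDI 28. Adding 12 gives 40; 40 mod 12 = 4, i.e. E.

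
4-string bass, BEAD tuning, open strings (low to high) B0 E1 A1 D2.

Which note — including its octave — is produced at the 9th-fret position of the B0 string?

G#1

Each fret is one semitone, so B0 + 9 = G#1.
(Equivalently spelled Ab1.)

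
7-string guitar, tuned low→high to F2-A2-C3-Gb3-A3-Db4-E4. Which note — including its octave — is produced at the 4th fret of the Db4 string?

F4

The open Db4 string plus 4 semitones: Db–D–Eb–E–F.
No B→C boundary is crossed, so the octave stays at 4.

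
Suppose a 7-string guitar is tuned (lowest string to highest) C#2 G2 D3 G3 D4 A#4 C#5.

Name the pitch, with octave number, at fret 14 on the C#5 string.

D#6

C#5 is MIDI 73. Adding 14 gives 87, which is D#6.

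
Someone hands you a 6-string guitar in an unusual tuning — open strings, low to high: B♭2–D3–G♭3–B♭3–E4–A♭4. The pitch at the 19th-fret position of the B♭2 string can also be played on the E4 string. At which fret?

1

Fret 19 on B♭2 is MIDI 46 + 19 = 65 (F4). On the E4 string (open MIDI 64), that pitch is 65 − 64 = fret 1.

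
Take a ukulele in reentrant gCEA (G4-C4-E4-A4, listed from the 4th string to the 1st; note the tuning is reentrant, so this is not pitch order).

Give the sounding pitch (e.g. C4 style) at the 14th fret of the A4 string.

B5

The open A4 string plus 14 semitones: A–A#–B–C–…–A–A#–B.
The walk passes from B into C once, so the octave number goes from 4 to 5.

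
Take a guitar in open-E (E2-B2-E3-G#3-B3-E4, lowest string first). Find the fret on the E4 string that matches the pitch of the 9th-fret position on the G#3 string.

G#3 at fret 9 is G#3 + 9 semitones = F4.
The open E4 string is 8 semitones above the open G#3, so the same pitch on the E4 string lies at fret 9 − 8 = 1.

1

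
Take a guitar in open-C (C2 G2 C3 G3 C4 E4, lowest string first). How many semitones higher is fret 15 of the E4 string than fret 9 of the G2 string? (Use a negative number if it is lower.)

27 semitones

E4 at fret 15 → G5 (MIDI 79); G2 at fret 9 → E3 (MIDI 52).
79 − 52 = 27, so the two pitches are 27 semitones apart.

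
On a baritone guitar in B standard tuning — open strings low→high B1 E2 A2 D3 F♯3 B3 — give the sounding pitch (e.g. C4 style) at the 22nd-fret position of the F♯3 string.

F♯3 is MIDI 54. Adding 22 gives 76, which is E5.

E5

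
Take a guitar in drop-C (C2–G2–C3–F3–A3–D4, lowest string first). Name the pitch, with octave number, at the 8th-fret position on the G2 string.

D#3

Each fret is one semitone, so G2 + 8 = D#3.
(Equivalently spelled Eb3.)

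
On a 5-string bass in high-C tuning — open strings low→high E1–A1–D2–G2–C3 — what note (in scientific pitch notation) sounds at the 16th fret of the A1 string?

C#3

Each fret is one semitone, so A1 + 16 = C#3.
(Equivalently spelled Db3.)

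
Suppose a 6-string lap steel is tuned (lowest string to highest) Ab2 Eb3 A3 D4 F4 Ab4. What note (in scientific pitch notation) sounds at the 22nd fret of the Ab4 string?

Ab4 is MIDI 68. Adding 22 gives 90, which is Gb6.

Gb6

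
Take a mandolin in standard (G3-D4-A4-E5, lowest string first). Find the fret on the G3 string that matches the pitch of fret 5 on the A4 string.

Fret 5 on A4 is MIDI 69 + 5 = 74 (D5). On the G3 string (open MIDI 55), that pitch is 74 − 55 = fret 19.

19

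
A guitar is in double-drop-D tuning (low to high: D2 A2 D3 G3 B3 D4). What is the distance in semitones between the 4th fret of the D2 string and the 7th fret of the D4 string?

27 semitones

D2 at fret 4 → F♯2 (MIDI 42); D4 at fret 7 → A4 (MIDI 69).
42 − 69 = -27, so the two pitches are 27 semitones apart, with A4 the higher.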